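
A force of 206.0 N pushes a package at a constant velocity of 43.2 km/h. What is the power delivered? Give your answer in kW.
Convert to SI: F = 206.0 N, v = 12.0 m/s
P = Fv = (206.0)(12.0) = 2472.0 W = 2.472 kW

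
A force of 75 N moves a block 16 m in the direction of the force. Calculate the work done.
W = F·d = (75)(16) = 1200 J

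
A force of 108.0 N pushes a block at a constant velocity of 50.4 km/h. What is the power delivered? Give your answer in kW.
Convert to SI: F = 108.0 N, v = 14.0 m/s
P = Fv = (108.0)(14.0) = 1512.0 W = 1.512 kW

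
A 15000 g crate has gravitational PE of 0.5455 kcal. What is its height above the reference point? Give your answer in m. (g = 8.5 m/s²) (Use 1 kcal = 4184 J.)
Convert to SI: m = 15.0 kg, PE = 2282.37 J
h = PE/(mg) = 2282.37/(15.0·8.5) = 17.9 m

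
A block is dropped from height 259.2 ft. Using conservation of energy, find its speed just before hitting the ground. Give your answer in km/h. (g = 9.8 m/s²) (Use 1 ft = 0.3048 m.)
Convert to SI: h = 79.0042 m
mgh = ½mv² ⇒ v = √(2gh) = √(2·9.8·79.0042) = 39.3508 m/s = 141.7 km/h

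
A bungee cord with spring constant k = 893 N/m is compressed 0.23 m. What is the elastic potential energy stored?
PE = ½kx² = ½(893)(0.23)² = 23.62 J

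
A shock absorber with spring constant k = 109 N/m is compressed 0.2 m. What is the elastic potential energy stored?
PE = ½kx² = ½(109)(0.2)² = 2.18 J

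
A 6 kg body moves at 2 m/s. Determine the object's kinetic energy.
KE = ½mv² = ½(6)(2)² = 12.0 J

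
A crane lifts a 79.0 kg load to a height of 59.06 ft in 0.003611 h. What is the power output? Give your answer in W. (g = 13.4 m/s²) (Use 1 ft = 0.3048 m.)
Convert to SI: m = 79.0 kg, h = 18.0015 m, t = 12.9996 s
P = mgh/t = (79.0)(13.4)(18.0015)/12.9996 = 1466 W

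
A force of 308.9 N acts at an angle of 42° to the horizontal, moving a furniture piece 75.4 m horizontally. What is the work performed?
W = F·d·cosθ = (308.9)(75.4)cos(42°) = 17310 J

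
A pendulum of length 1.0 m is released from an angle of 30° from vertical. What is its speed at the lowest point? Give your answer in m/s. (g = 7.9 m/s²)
h = L(1 − cosθ) = 1.0(1 − cos30°) = 0.133975 m
v = √(2gh) = √(2·7.9·0.133975) = 1.455 m/s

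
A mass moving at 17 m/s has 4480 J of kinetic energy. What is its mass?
m = 2·KE/v² = 2·4480/(17)² = 31.0 kg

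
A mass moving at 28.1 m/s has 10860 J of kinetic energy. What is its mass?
m = 2·KE/v² = 2·10860/(28.1)² = 27.51 kg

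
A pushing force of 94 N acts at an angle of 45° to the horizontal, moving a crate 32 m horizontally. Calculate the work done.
W = F·d·cosθ = (94)(32)cos(45°) = 2127 J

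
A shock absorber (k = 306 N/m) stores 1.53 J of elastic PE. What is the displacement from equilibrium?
x = √(2·PE/k) = √(2·1.53/306) = 0.1 m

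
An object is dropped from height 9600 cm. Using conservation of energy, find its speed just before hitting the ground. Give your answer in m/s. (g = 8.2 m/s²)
Convert to SI: h = 96.0 m
mgh = ½mv² ⇒ v = √(2gh) = √(2·8.2·96.0) = 39.68 m/s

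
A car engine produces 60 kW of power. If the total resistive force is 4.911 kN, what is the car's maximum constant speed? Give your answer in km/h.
Convert to SI: F = 4911.0 N
P = Fv ⇒ v = P/F = 60000 W/4911.0 N = 12.2175 m/s = 43.98 km/h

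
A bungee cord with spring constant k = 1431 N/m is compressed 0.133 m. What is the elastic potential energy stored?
PE = ½kx² = ½(1431)(0.133)² = 12.66 J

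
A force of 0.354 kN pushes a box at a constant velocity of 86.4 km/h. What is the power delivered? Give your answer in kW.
Convert to SI: F = 354.0 N, v = 24.0 m/s
P = Fv = (354.0)(24.0) = 8496.0 W = 8.496 kW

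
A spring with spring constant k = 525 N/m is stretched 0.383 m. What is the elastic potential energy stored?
PE = ½kx² = ½(525)(0.383)² = 38.51 J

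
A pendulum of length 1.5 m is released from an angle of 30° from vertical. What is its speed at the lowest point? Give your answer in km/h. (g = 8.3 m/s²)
h = L(1 − cosθ) = 1.5(1 − cos30°) = 0.200962 m
v = √(2gh) = √(2·8.3·0.200962) = 1.82646 m/s = 6.575 km/h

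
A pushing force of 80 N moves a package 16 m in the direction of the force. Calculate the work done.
W = F·d = (80)(16) = 1280 J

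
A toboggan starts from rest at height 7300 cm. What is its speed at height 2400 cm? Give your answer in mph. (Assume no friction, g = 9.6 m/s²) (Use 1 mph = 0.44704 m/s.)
Convert to SI: h₁−h₂ = 49.0 m
mgh₁ = mgh₂ + ½mv² ⇒ v = √(2g(h₁−h₂)) = √(2·9.6·49.0) = 30.6725 m/s = 68.61 mph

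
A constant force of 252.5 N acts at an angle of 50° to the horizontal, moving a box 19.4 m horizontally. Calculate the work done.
W = F·d·cosθ = (252.5)(19.4)cos(50°) = 3149 J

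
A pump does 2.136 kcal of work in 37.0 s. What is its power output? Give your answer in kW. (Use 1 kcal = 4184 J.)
Convert to SI: W = 8937.02 J, t = 37.0 s
P = W/t = 8937.02/37.0 = 241.541 W = 0.2415 kW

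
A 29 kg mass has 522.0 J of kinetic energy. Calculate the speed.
v = √(2·KE/m) = √(2·522.0/29) = 6.0 m/s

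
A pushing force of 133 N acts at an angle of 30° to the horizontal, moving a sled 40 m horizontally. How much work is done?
W = F·d·cosθ = (133)(40)cos(30°) = 4607 J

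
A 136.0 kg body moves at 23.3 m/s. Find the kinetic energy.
KE = ½mv² = ½(136.0)(23.3)² = 36920 J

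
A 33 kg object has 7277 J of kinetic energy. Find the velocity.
v = √(2·KE/m) = √(2·7277/33) = 21.0 m/s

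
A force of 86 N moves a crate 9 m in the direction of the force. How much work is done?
W = F·d = (86)(9) = 774.0 J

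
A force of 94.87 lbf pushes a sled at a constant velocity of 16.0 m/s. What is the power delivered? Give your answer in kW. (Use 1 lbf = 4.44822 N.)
Convert to SI: F = 422.003 N, v = 16.0 m/s
P = Fv = (422.003)(16.0) = 6752.04 W = 6.752 kW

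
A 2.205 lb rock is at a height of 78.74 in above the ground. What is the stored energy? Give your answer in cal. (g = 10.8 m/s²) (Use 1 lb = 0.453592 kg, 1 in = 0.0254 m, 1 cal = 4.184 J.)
Convert to SI: m = 1.00017 kg, h = 2.0 m
PE = mgh = (1.00017)(10.8)(2.0) = 21.6036 J = 5.163 cal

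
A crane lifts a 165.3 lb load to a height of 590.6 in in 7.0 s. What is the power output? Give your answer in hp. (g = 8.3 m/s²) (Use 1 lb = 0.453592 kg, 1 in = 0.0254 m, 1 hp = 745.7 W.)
Convert to SI: m = 74.9788 kg, h = 15.0012 m, t = 7.0 s
P = mgh/t = (74.9788)(8.3)(15.0012)/7.0 = 1333.66 W = 1.788 hp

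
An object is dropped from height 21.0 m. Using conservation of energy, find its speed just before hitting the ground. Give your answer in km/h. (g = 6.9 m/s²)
mgh = ½mv² ⇒ v = √(2gh) = √(2·6.9·21.0) = 17.0235 m/s = 61.28 km/h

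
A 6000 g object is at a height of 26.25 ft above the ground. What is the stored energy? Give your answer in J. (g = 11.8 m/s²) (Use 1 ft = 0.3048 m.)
Convert to SI: m = 6.0 kg, h = 8.001 m
PE = mgh = (6.0)(11.8)(8.001) = 566.5 J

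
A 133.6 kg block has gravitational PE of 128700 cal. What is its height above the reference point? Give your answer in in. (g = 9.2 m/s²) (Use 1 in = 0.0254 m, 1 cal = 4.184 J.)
Convert to SI: m = 133.6 kg, PE = 538481 J
h = PE/(mg) = 538481/(133.6·9.2) = 438.103 m = 17250 in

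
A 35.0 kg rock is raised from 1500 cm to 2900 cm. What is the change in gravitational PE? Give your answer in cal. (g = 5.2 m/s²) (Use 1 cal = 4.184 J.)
Convert to SI: m = 35.0 kg, Δh = 14.0 m
ΔPE = mgΔh = (35.0)(5.2)(14.0) = 2548.0 J = 609.0 cal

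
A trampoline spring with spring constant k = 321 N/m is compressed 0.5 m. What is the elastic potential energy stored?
PE = ½kx² = ½(321)(0.5)² = 40.13 J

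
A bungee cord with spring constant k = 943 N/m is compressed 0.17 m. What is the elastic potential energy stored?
PE = ½kx² = ½(943)(0.17)² = 13.63 J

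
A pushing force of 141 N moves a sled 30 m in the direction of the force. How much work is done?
W = F·d = (141)(30) = 4230 J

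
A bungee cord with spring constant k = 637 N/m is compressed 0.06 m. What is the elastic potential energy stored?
PE = ½kx² = ½(637)(0.06)² = 1.147 J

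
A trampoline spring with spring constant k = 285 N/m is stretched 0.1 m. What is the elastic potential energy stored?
PE = ½kx² = ½(285)(0.1)² = 1.425 J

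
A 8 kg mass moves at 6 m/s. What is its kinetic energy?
KE = ½mv² = ½(8)(6)² = 144.0 J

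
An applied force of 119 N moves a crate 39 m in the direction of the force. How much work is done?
W = F·d = (119)(39) = 4641 J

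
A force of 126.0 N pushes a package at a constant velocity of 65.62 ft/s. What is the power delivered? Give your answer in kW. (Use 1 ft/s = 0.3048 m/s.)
Convert to SI: F = 126.0 N, v = 20.001 m/s
P = Fv = (126.0)(20.001) = 2520.12 W = 2.52 kW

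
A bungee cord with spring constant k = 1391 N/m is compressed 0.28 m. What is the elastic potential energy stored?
PE = ½kx² = ½(1391)(0.28)² = 54.53 J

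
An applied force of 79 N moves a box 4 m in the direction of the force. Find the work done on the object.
W = F·d = (79)(4) = 316.0 J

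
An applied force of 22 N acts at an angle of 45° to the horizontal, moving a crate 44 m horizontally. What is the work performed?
W = F·d·cosθ = (22)(44)cos(45°) = 684.5 J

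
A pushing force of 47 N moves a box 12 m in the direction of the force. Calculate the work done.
W = F·d = (47)(12) = 564.0 J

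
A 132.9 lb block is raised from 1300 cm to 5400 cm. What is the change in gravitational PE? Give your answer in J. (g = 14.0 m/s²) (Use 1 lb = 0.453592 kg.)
Convert to SI: m = 60.2824 kg, Δh = 41.0 m
ΔPE = mgΔh = (60.2824)(14.0)(41.0) = 34600 J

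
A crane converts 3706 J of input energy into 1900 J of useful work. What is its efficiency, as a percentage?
η = W_out/W_in = 1900/3706 = 51.27%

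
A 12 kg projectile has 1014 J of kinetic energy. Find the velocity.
v = √(2·KE/m) = √(2·1014/12) = 13.0 m/s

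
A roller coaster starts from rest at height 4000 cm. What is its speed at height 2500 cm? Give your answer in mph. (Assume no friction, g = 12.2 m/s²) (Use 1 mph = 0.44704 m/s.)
Convert to SI: h₁−h₂ = 15.0 m
mgh₁ = mgh₂ + ½mv² ⇒ v = √(2g(h₁−h₂)) = √(2·12.2·15.0) = 19.1311 m/s = 42.8 mph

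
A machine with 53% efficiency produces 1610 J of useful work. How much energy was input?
W_in = W_out/η = 1610/0.53 = 3038 J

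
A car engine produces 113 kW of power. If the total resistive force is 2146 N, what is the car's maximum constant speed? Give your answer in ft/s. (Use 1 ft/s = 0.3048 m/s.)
P = Fv ⇒ v = P/F = 113000 W/2146.0 N = 52.6561 m/s = 172.8 ft/s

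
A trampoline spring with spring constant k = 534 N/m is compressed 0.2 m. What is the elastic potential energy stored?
PE = ½kx² = ½(534)(0.2)² = 10.68 J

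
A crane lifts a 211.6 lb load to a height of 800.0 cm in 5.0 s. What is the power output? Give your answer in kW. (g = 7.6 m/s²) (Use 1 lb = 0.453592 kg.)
Convert to SI: m = 95.9801 kg, h = 8.0 m, t = 5.0 s
P = mgh/t = (95.9801)(7.6)(8.0)/5.0 = 1167.12 W = 1.167 kW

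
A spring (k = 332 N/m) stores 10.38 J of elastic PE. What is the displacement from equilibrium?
x = √(2·PE/k) = √(2·10.38/332) = 0.2501 m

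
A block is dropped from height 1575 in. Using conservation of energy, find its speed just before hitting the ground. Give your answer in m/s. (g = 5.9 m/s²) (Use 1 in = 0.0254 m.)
Convert to SI: h = 40.005 m
mgh = ½mv² ⇒ v = √(2gh) = √(2·5.9·40.005) = 21.73 m/s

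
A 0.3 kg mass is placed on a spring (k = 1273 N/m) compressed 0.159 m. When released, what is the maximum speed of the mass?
½kx² = ½mv² ⇒ v = x√(k/m) = (0.159)√(1273/0.3) = 10.36 m/s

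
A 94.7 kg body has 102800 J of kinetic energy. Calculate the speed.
v = √(2·KE/m) = √(2·102800/94.7) = 46.59 m/s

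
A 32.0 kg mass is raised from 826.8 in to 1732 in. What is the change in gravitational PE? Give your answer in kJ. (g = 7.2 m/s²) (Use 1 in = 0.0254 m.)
Convert to SI: m = 32.0 kg, Δh = 22.9921 m
ΔPE = mgΔh = (32.0)(7.2)(22.9921) = 5297.38 J = 5.297 kJ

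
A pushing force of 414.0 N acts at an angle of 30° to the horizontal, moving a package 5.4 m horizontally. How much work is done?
W = F·d·cosθ = (414.0)(5.4)cos(30°) = 1936 J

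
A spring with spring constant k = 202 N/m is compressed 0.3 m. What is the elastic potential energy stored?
PE = ½kx² = ½(202)(0.3)² = 9.09 J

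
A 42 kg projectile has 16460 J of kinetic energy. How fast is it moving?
v = √(2·KE/m) = √(2·16460/42) = 28.0 m/s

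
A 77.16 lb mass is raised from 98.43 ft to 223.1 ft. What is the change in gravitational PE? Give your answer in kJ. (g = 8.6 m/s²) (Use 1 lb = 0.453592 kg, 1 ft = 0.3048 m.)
Convert to SI: m = 34.9992 kg, Δh = 37.9994 m
ΔPE = mgΔh = (34.9992)(8.6)(37.9994) = 11437.5 J = 11.44 kJ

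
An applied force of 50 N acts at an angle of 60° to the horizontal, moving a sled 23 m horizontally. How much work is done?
W = F·d·cosθ = (50)(23)cos(60°) = 575.0 J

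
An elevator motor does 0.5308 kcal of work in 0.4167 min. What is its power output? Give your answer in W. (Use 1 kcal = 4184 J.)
Convert to SI: W = 2220.87 J, t = 25.002 s
P = W/t = 2220.87/25.002 = 88.83 W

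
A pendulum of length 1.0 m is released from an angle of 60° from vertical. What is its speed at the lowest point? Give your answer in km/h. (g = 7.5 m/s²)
h = L(1 − cosθ) = 1.0(1 − cos60°) = 0.5 m
v = √(2gh) = √(2·7.5·0.5) = 2.73861 m/s = 9.859 km/h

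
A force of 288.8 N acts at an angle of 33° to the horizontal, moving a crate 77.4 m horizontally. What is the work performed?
W = F·d·cosθ = (288.8)(77.4)cos(33°) = 18750 J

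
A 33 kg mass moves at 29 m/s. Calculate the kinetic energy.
KE = ½mv² = ½(33)(29)² = 13876.5 J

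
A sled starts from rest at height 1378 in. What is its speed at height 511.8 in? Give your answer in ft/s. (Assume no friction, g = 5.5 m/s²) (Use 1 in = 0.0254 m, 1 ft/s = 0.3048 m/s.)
Convert to SI: h₁−h₂ = 22.0015 m
mgh₁ = mgh₂ + ½mv² ⇒ v = √(2g(h₁−h₂)) = √(2·5.5·22.0015) = 15.5569 m/s = 51.04 ft/s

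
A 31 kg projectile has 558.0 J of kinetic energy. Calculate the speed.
v = √(2·KE/m) = √(2·558.0/31) = 6.0 m/s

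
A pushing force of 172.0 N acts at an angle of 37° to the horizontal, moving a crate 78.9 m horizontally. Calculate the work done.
W = F·d·cosθ = (172.0)(78.9)cos(37°) = 10840 J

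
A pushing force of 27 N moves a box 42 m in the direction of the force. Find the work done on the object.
W = F·d = (27)(42) = 1134 J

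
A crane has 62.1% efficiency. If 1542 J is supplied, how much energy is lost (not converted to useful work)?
W_lost = W_in(1 − η) = 1542·(1 − 0.621) = 584.4 J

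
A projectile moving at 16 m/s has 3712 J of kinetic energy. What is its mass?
m = 2·KE/v² = 2·3712/(16)² = 29.0 kg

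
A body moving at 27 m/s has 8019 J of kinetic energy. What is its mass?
m = 2·KE/v² = 2·8019/(27)² = 22.0 kg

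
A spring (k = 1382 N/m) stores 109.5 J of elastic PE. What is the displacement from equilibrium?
x = √(2·PE/k) = √(2·109.5/1382) = 0.3981 m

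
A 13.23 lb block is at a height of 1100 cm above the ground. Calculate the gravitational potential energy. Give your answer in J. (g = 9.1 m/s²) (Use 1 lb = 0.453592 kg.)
Convert to SI: m = 6.00102 kg, h = 11.0 m
PE = mgh = (6.00102)(9.1)(11.0) = 600.7 J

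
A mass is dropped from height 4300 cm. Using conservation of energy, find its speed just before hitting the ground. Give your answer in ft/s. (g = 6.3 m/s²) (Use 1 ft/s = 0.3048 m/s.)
Convert to SI: h = 43.0 m
mgh = ½mv² ⇒ v = √(2gh) = √(2·6.3·43.0) = 23.2766 m/s = 76.37 ft/s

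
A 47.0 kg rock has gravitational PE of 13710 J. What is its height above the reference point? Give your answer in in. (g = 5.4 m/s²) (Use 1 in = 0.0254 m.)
h = PE/(mg) = 13710.0/(47.0·5.4) = 54.0189 m = 2127 in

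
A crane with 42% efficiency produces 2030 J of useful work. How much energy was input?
W_in = W_out/η = 2030/0.42 = 4833 J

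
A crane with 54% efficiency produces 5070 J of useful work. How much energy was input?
W_in = W_out/η = 5070/0.54 = 9389 J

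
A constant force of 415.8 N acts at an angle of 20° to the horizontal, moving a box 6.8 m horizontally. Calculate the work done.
W = F·d·cosθ = (415.8)(6.8)cos(20°) = 2657 J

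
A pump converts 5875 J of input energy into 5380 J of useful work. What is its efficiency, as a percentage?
η = W_out/W_in = 5380/5875 = 91.57%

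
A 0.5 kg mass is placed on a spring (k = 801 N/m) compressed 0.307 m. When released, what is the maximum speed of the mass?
½kx² = ½mv² ⇒ v = x√(k/m) = (0.307)√(801/0.5) = 12.29 m/s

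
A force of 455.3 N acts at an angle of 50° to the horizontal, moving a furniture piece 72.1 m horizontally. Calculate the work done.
W = F·d·cosθ = (455.3)(72.1)cos(50°) = 21100 J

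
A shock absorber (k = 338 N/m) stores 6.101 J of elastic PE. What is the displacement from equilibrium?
x = √(2·PE/k) = √(2·6.101/338) = 0.19 m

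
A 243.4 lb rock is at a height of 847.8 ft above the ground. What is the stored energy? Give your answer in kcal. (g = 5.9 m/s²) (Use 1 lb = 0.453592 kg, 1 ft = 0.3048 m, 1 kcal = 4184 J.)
Convert to SI: m = 110.404 kg, h = 258.409 m
PE = mgh = (110.404)(5.9)(258.409) = 168324 J = 40.23 kcal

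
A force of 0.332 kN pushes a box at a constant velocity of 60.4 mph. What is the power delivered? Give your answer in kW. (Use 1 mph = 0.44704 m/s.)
Convert to SI: F = 332.0 N, v = 27.0012 m/s
P = Fv = (332.0)(27.0012) = 8964.4 W = 8.964 kW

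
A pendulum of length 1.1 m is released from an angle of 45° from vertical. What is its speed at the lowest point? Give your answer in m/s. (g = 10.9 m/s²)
h = L(1 − cosθ) = 1.1(1 − cos45°) = 0.322183 m
v = √(2gh) = √(2·10.9·0.322183) = 2.65 m/s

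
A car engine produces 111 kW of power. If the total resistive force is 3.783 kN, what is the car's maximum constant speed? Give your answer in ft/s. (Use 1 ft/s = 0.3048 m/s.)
Convert to SI: F = 3783.0 N
P = Fv ⇒ v = P/F = 111000 W/3783.0 N = 29.3418 m/s = 96.27 ft/s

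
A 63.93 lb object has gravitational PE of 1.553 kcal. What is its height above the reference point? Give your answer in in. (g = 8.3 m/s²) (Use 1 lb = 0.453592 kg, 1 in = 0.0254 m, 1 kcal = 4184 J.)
Convert to SI: m = 28.9981 kg, PE = 6497.75 J
h = PE/(mg) = 6497.75/(28.9981·8.3) = 26.997 m = 1063 in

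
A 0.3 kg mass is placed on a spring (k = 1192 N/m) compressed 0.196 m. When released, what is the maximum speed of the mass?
½kx² = ½mv² ⇒ v = x√(k/m) = (0.196)√(1192/0.3) = 12.35 m/s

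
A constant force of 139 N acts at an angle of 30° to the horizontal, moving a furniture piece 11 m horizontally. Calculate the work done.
W = F·d·cosθ = (139)(11)cos(30°) = 1324 J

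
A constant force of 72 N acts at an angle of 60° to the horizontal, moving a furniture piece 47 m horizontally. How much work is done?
W = F·d·cosθ = (72)(47)cos(60°) = 1692 J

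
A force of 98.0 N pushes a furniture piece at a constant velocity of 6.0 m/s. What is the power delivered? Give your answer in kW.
P = Fv = (98.0)(6.0) = 588.0 W = 0.588 kW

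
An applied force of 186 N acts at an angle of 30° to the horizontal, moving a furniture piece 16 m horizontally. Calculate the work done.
W = F·d·cosθ = (186)(16)cos(30°) = 2577 J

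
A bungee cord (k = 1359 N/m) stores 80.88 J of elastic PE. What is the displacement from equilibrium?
x = √(2·PE/k) = √(2·80.88/1359) = 0.345 m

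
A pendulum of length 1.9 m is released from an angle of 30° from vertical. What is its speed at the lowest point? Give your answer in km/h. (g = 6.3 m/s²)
h = L(1 − cosθ) = 1.9(1 − cos30°) = 0.254552 m
v = √(2gh) = √(2·6.3·0.254552) = 1.79091 m/s = 6.447 km/h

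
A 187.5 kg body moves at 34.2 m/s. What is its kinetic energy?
KE = ½mv² = ½(187.5)(34.2)² = 109700 J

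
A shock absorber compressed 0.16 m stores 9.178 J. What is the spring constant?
k = 2·PE/x² = 2·9.178/(0.16)² = 717.0 N/m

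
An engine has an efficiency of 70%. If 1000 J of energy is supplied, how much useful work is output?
W_out = η·W_in = 0.7·1000 = 700.0 J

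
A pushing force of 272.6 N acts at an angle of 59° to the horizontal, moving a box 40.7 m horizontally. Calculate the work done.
W = F·d·cosθ = (272.6)(40.7)cos(59°) = 5714 J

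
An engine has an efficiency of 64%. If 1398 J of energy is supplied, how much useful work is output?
W_out = η·W_in = 0.64·1398 = 894.72 J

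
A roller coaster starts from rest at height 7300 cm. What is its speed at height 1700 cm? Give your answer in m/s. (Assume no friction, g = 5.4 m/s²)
Convert to SI: h₁−h₂ = 56.0 m
mgh₁ = mgh₂ + ½mv² ⇒ v = √(2g(h₁−h₂)) = √(2·5.4·56.0) = 24.59 m/s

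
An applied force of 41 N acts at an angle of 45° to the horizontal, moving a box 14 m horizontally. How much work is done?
W = F·d·cosθ = (41)(14)cos(45°) = 405.9 J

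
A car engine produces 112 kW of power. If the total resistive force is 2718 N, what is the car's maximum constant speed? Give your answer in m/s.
P = Fv ⇒ v = P/F = 112000 W/2718.0 N = 41.21 m/s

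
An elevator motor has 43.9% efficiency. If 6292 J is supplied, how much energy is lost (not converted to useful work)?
W_lost = W_in(1 − η) = 6292·(1 − 0.439) = 3530 J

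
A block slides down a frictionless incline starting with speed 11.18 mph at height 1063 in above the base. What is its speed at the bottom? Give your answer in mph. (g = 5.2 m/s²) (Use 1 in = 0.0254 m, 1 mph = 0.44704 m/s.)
Convert to SI: v₀ = 4.99791 m/s, h = 27.0002 m
½mv₀² + mgh = ½mv² ⇒ v = √(v₀² + 2gh) = √(4.99791² + 2·5.2·27.0002) = 17.4866 m/s = 39.12 mph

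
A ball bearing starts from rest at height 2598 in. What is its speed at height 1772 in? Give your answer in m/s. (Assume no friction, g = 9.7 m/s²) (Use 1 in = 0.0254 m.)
Convert to SI: h₁−h₂ = 20.9804 m
mgh₁ = mgh₂ + ½mv² ⇒ v = √(2g(h₁−h₂)) = √(2·9.7·20.9804) = 20.17 m/s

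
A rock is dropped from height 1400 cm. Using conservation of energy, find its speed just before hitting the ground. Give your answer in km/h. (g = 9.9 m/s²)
Convert to SI: h = 14.0 m
mgh = ½mv² ⇒ v = √(2gh) = √(2·9.9·14.0) = 16.6493 m/s = 59.94 km/h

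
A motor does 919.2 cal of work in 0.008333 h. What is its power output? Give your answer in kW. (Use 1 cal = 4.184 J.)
Convert to SI: W = 3845.93 J, t = 29.9988 s
P = W/t = 3845.93/29.9988 = 128.203 W = 0.1282 kW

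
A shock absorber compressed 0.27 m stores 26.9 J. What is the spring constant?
k = 2·PE/x² = 2·26.9/(0.27)² = 738.0 N/m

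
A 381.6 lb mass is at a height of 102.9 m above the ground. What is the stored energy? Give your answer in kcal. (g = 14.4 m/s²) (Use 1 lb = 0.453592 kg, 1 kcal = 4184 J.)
Convert to SI: m = 173.091 kg, h = 102.9 m
PE = mgh = (173.091)(14.4)(102.9) = 256479 J = 61.3 kcal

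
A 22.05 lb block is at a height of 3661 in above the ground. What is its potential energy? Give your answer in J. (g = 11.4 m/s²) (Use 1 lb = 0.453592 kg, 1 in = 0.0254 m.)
Convert to SI: m = 10.0017 kg, h = 92.9894 m
PE = mgh = (10.0017)(11.4)(92.9894) = 10600 J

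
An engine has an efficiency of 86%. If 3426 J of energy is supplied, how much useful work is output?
W_out = η·W_in = 0.86·3426 = 2946.36 J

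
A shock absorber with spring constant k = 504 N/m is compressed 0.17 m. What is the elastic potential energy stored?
PE = ½kx² = ½(504)(0.17)² = 7.283 J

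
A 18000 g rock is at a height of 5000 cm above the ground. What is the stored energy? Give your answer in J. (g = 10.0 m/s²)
Convert to SI: m = 18.0 kg, h = 50.0 m
PE = mgh = (18.0)(10.0)(50.0) = 9000 J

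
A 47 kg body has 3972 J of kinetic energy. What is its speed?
v = √(2·KE/m) = √(2·3972/47) = 13.0 m/s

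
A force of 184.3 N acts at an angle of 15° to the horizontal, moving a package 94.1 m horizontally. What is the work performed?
W = F·d·cosθ = (184.3)(94.1)cos(15°) = 16750 J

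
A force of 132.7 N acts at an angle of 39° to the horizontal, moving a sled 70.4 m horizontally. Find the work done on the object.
W = F·d·cosθ = (132.7)(70.4)cos(39°) = 7260 J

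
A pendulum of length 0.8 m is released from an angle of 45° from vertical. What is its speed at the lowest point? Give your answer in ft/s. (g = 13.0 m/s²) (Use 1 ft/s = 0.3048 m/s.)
h = L(1 − cosθ) = 0.8(1 − cos45°) = 0.234315 m
v = √(2gh) = √(2·13.0·0.234315) = 2.46823 m/s = 8.098 ft/s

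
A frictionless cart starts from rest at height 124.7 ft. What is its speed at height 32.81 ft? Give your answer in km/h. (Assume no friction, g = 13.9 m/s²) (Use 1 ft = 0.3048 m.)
Convert to SI: h₁−h₂ = 28.0081 m
mgh₁ = mgh₂ + ½mv² ⇒ v = √(2g(h₁−h₂)) = √(2·13.9·28.0081) = 27.9038 m/s = 100.5 km/h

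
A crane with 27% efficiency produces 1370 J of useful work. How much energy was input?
W_in = W_out/η = 1370/0.27 = 5074 J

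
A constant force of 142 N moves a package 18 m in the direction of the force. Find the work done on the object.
W = F·d = (142)(18) = 2556 J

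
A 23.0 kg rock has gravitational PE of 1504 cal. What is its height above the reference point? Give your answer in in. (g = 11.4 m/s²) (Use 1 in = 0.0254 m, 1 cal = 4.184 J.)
Convert to SI: m = 23.0 kg, PE = 6292.74 J
h = PE/(mg) = 6292.74/(23.0·11.4) = 23.9998 m = 944.9 in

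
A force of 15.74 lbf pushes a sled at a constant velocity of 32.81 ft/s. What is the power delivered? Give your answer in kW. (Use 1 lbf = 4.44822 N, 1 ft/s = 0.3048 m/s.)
Convert to SI: F = 70.015 N, v = 10.0005 m/s
P = Fv = (70.015)(10.0005) = 700.184 W = 0.7002 kW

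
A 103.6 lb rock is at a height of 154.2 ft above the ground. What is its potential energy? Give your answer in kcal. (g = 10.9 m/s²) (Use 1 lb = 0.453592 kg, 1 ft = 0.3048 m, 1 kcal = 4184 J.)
Convert to SI: m = 46.9921 kg, h = 47.0002 m
PE = mgh = (46.9921)(10.9)(47.0002) = 24074.2 J = 5.754 kcal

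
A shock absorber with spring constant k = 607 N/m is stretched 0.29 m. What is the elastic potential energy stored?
PE = ½kx² = ½(607)(0.29)² = 25.52 J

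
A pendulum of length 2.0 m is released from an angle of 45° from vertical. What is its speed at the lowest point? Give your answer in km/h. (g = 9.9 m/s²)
h = L(1 − cosθ) = 2.0(1 − cos45°) = 0.585786 m
v = √(2gh) = √(2·9.9·0.585786) = 3.40567 m/s = 12.26 km/h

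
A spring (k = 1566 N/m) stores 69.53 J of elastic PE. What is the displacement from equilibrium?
x = √(2·PE/k) = √(2·69.53/1566) = 0.298 m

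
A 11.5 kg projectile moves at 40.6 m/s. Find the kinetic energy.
KE = ½mv² = ½(11.5)(40.6)² = 9478 J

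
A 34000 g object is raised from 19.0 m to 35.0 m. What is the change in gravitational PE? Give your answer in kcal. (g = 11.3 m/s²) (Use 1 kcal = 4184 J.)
Convert to SI: m = 34.0 kg, Δh = 16.0 m
ΔPE = mgΔh = (34.0)(11.3)(16.0) = 6147.2 J = 1.469 kcal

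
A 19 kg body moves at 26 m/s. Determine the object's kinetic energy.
KE = ½mv² = ½(19)(26)² = 6422.0 J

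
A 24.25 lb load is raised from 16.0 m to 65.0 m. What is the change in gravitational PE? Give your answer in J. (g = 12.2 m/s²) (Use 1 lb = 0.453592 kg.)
Convert to SI: m = 10.9996 kg, Δh = 49.0 m
ΔPE = mgΔh = (10.9996)(12.2)(49.0) = 6576 J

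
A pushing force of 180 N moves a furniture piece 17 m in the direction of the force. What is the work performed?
W = F·d = (180)(17) = 3060 J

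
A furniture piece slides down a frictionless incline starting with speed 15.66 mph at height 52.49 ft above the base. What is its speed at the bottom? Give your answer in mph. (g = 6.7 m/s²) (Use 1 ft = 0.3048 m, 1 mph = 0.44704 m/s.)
Convert to SI: v₀ = 7.00065 m/s, h = 15.999 m
½mv₀² + mgh = ½mv² ⇒ v = √(v₀² + 2gh) = √(7.00065² + 2·6.7·15.999) = 16.2294 m/s = 36.3 mph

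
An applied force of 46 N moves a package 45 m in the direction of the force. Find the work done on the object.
W = F·d = (46)(45) = 2070 J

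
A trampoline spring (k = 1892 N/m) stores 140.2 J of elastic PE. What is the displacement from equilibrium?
x = √(2·PE/k) = √(2·140.2/1892) = 0.385 m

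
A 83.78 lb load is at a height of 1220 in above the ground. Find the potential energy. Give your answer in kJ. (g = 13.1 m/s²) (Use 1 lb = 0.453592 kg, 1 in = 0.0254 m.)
Convert to SI: m = 38.0019 kg, h = 30.988 m
PE = mgh = (38.0019)(13.1)(30.988) = 15426.6 J = 15.43 kJ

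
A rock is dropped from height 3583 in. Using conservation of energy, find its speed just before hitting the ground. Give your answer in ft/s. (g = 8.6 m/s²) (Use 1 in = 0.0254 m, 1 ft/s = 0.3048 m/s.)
Convert to SI: h = 91.0082 m
mgh = ½mv² ⇒ v = √(2gh) = √(2·8.6·91.0082) = 39.5644 m/s = 129.8 ft/s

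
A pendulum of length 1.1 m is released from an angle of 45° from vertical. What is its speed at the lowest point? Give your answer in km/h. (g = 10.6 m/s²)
h = L(1 − cosθ) = 1.1(1 − cos45°) = 0.322183 m
v = √(2gh) = √(2·10.6·0.322183) = 2.61348 m/s = 9.409 km/h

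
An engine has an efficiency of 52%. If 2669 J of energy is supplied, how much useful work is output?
W_out = η·W_in = 0.52·2669 = 1387.88 J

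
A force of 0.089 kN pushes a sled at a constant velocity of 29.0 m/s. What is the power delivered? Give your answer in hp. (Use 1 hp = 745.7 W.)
Convert to SI: F = 89.0 N, v = 29.0 m/s
P = Fv = (89.0)(29.0) = 2581.0 W = 3.461 hp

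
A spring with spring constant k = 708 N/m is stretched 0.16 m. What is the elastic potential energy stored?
PE = ½kx² = ½(708)(0.16)² = 9.062 J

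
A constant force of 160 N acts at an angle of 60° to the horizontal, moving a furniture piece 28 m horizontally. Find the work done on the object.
W = F·d·cosθ = (160)(28)cos(60°) = 2240 J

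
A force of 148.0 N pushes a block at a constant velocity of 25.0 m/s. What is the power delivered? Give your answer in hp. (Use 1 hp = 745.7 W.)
P = Fv = (148.0)(25.0) = 3700.0 W = 4.962 hp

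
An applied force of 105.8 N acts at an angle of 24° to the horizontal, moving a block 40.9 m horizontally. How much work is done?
W = F·d·cosθ = (105.8)(40.9)cos(24°) = 3953 J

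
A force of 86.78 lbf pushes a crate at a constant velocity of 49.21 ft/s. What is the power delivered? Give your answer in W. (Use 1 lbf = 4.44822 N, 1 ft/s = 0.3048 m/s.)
Convert to SI: F = 386.017 N, v = 14.9992 m/s
P = Fv = (386.017)(14.9992) = 5790 W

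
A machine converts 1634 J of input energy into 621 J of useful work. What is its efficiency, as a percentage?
η = W_out/W_in = 621/1634 = 38.0%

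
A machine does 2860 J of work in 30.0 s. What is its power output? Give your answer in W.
P = W/t = 2860.0/30.0 = 95.33 W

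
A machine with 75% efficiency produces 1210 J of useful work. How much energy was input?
W_in = W_out/η = 1210/0.75 = 1613 J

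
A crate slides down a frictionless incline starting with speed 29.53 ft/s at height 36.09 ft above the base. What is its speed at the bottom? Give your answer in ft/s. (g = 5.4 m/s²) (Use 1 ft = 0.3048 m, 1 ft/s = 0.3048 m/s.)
Convert to SI: v₀ = 9.00074 m/s, h = 11.0002 m
½mv₀² + mgh = ½mv² ⇒ v = √(v₀² + 2gh) = √(9.00074² + 2·5.4·11.0002) = 14.1356 m/s = 46.38 ft/s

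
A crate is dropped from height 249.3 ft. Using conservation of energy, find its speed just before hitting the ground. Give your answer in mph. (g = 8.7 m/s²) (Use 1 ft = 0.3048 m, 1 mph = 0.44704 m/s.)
Convert to SI: h = 75.9866 m
mgh = ½mv² ⇒ v = √(2gh) = √(2·8.7·75.9866) = 36.3616 m/s = 81.34 mph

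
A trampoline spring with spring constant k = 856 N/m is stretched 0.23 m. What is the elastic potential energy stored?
PE = ½kx² = ½(856)(0.23)² = 22.64 J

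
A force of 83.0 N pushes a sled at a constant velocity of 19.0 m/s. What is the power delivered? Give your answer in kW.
P = Fv = (83.0)(19.0) = 1577.0 W = 1.577 kW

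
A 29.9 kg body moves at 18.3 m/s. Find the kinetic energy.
KE = ½mv² = ½(29.9)(18.3)² = 5007 J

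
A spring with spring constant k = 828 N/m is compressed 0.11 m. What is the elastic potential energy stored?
PE = ½kx² = ½(828)(0.11)² = 5.009 J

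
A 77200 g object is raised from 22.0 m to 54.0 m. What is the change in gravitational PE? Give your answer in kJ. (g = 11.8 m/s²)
Convert to SI: m = 77.2 kg, Δh = 32.0 m
ΔPE = mgΔh = (77.2)(11.8)(32.0) = 29150.7 J = 29.15 kJ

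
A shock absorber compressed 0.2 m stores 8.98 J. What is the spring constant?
k = 2·PE/x² = 2·8.98/(0.2)² = 449.0 N/m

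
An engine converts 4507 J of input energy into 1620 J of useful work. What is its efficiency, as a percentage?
η = W_out/W_in = 1620/4507 = 35.94%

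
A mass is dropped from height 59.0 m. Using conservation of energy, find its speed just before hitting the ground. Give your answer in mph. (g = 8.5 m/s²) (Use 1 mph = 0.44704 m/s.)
mgh = ½mv² ⇒ v = √(2gh) = √(2·8.5·59.0) = 31.6702 m/s = 70.84 mph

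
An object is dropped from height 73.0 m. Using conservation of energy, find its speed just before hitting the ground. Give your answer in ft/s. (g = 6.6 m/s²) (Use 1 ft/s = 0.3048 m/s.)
mgh = ½mv² ⇒ v = √(2gh) = √(2·6.6·73.0) = 31.0419 m/s = 101.8 ft/s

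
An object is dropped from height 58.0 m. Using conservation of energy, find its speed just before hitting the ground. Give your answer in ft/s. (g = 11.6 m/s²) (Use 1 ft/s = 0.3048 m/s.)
mgh = ½mv² ⇒ v = √(2gh) = √(2·11.6·58.0) = 36.6824 m/s = 120.3 ft/s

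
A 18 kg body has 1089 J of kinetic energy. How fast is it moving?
v = √(2·KE/m) = √(2·1089/18) = 11.0 m/s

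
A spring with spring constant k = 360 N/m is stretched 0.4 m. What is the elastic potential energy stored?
PE = ½kx² = ½(360)(0.4)² = 28.8 J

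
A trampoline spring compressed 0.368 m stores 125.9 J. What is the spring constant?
k = 2·PE/x² = 2·125.9/(0.368)² = 1859 N/m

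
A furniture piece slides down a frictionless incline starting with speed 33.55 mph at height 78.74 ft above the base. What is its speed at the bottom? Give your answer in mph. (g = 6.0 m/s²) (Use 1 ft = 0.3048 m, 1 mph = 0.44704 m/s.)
Convert to SI: v₀ = 14.9982 m/s, h = 24.0 m
½mv₀² + mgh = ½mv² ⇒ v = √(v₀² + 2gh) = √(14.9982² + 2·6.0·24.0) = 22.6483 m/s = 50.66 mph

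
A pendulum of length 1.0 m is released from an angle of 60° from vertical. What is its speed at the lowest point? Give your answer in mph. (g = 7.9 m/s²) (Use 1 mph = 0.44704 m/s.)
h = L(1 − cosθ) = 1.0(1 − cos60°) = 0.5 m
v = √(2gh) = √(2·7.9·0.5) = 2.81069 m/s = 6.287 mph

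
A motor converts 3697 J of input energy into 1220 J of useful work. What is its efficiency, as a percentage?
η = W_out/W_in = 1220/3697 = 33.0%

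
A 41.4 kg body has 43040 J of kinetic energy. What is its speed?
v = √(2·KE/m) = √(2·43040/41.4) = 45.6 m/s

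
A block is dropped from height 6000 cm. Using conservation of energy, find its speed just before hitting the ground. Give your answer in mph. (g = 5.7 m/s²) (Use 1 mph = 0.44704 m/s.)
Convert to SI: h = 60.0 m
mgh = ½mv² ⇒ v = √(2gh) = √(2·5.7·60.0) = 26.1534 m/s = 58.5 mph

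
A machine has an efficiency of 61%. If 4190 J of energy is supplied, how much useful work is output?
W_out = η·W_in = 0.61·4190 = 2555.9 J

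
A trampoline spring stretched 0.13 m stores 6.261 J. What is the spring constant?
k = 2·PE/x² = 2·6.261/(0.13)² = 740.9 N/m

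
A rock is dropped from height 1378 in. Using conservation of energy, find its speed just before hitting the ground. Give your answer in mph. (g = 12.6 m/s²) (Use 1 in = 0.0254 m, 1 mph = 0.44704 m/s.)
Convert to SI: h = 35.0012 m
mgh = ½mv² ⇒ v = √(2gh) = √(2·12.6·35.0012) = 29.699 m/s = 66.43 mph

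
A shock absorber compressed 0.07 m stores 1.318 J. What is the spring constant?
k = 2·PE/x² = 2·1.318/(0.07)² = 538.0 N/m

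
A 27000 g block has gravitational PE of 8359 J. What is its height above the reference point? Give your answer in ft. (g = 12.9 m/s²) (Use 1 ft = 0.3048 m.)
Convert to SI: m = 27.0 kg, PE = 8359.0 J
h = PE/(mg) = 8359.0/(27.0·12.9) = 23.9994 m = 78.74 ft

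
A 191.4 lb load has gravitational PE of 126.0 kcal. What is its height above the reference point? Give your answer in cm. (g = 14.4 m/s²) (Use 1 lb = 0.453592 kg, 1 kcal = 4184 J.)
Convert to SI: m = 86.8175 kg, PE = 527184 J
h = PE/(mg) = 527184/(86.8175·14.4) = 421.689 m = 42170 cm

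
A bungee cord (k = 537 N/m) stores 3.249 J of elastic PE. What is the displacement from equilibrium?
x = √(2·PE/k) = √(2·3.249/537) = 0.11 m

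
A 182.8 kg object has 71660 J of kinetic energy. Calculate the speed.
v = √(2·KE/m) = √(2·71660/182.8) = 28.0 m/s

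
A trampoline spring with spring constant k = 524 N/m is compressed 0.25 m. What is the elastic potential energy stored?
PE = ½kx² = ½(524)(0.25)² = 16.38 J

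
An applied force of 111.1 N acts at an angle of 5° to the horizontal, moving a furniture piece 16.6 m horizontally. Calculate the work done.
W = F·d·cosθ = (111.1)(16.6)cos(5°) = 1837 J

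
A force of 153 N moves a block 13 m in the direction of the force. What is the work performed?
W = F·d = (153)(13) = 1989 J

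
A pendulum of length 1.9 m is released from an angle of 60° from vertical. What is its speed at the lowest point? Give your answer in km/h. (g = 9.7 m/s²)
h = L(1 − cosθ) = 1.9(1 − cos60°) = 0.95 m
v = √(2gh) = √(2·9.7·0.95) = 4.29302 m/s = 15.45 km/h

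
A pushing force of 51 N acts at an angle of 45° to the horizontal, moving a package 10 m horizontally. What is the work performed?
W = F·d·cosθ = (51)(10)cos(45°) = 360.6 J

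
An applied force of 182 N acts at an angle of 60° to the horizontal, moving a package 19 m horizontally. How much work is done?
W = F·d·cosθ = (182)(19)cos(60°) = 1729 J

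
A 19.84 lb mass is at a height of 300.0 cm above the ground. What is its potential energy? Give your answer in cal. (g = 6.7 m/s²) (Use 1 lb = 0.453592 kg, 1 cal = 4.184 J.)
Convert to SI: m = 8.99927 kg, h = 3.0 m
PE = mgh = (8.99927)(6.7)(3.0) = 180.885 J = 43.23 cal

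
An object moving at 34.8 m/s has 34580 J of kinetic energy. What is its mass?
m = 2·KE/v² = 2·34580/(34.8)² = 57.11 kg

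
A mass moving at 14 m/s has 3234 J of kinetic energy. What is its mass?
m = 2·KE/v² = 2·3234/(14)² = 33.0 kg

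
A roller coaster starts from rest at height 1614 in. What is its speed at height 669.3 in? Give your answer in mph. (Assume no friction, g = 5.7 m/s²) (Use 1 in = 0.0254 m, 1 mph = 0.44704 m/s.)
Convert to SI: h₁−h₂ = 23.9954 m
mgh₁ = mgh₂ + ½mv² ⇒ v = √(2g(h₁−h₂)) = √(2·5.7·23.9954) = 16.5393 m/s = 37.0 mph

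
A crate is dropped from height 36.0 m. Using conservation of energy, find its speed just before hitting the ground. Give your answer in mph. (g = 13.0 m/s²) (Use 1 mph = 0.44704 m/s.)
mgh = ½mv² ⇒ v = √(2gh) = √(2·13.0·36.0) = 30.5941 m/s = 68.44 mph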